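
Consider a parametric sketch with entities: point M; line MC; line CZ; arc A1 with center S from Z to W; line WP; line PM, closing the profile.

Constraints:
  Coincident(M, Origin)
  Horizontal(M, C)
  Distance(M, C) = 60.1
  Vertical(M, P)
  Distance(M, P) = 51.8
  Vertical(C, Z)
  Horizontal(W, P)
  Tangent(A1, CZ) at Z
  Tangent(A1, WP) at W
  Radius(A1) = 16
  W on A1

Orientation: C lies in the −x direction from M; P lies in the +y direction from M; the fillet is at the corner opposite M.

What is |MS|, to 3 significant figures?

56.8

M is at the origin; MC is horizontal with |MC| = 60.1 and C on the −x side, so C = (-60.1, 0.00). M and P share the same x with |MP| = 51.8 and P on the +y side, so P = (0.00, 51.8). The virtual corner opposite M is at (-60.1, 51.8). Tangency of A1 to CZ means the radius SZ is perpendicular to CZ and the tangent condition forces SW to be normal to WP, with radius 16.0, so the center S sits 16.0 in from both sides at S = (-44.1, 35.8). Then |MS| = |S − M| = 56.8.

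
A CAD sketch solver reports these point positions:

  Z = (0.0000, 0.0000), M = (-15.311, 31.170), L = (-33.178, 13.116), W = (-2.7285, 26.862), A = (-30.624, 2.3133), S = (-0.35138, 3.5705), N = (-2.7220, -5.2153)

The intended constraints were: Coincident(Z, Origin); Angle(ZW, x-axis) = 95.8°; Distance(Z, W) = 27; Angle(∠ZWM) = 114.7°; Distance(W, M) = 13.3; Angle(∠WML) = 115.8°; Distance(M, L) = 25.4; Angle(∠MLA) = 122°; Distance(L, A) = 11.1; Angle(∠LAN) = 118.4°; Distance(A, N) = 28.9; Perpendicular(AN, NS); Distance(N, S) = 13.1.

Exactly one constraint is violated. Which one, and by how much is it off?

Distance(N, S) = 13.1 — off by 4.00.

Z = (0.00, 0.00) ✓; ZW at 95.80° ✓; |ZW| = 27.00 ✓; ∠ZWM = 114.7° ✓; |WM| = 13.30 ✓; ∠WML = 115.8° ✓; |ML| = 25.40 ✓; ∠MLA = 122.0° ✓; |LA| = 11.10 ✓; ∠LAN = 118.4° ✓; |AN| = 28.90 ✓; ∠(AN, NS) = 90.00° ✓; |NS| = 9.100 ✗.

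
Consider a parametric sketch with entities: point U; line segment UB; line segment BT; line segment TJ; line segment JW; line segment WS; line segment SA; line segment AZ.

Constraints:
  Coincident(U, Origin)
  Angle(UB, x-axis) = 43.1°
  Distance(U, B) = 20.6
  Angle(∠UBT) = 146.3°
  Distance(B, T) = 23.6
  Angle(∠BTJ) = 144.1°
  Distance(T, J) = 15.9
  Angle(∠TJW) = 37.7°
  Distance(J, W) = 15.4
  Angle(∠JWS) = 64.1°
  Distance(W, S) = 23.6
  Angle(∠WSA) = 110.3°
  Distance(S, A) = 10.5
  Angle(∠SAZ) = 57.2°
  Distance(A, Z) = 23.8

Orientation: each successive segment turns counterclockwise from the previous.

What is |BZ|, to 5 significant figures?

28.190

U is at the origin; UB runs at 43.1° with length 20.6, so B = (15.041, 14.075). ∠UBT = 146.3° gives BT at 76.800° from the x-axis; with |BT| = 23.6, T = (20.430, 37.052). ∠BTJ = 144.1° gives TJ at 112.70° from the x-axis; with |TJ| = 15.9, J = (14.295, 51.720). ∠TJW = 37.7° gives JW at -105.00° from the x-axis; with |JW| = 15.4, W = (10.309, 36.845). ∠JWS = 64.1° gives WS at 10.900° from the x-axis; with |WS| = 23.6, S = (33.483, 41.308). ∠WSA = 110.3° gives SA at 80.600° from the x-axis; with |SA| = 10.5, A = (35.198, 51.667). ∠SAZ = 57.2° gives AZ at -156.60° from the x-axis; with |AZ| = 23.8, Z = (13.355, 42.215). Then |BZ| = |Z − B| = 28.190.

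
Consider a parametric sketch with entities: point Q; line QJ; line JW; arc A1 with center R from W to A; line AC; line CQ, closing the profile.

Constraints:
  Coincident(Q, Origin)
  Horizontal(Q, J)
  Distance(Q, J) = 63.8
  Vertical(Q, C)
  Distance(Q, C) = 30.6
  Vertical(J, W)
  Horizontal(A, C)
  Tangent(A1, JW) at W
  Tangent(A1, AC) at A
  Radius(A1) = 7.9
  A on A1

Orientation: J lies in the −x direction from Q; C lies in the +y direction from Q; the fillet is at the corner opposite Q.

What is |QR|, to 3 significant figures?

60.3

Q is at the origin; Q and J share the same y with |QJ| = 63.8 and J on the −x side, so J = (-63.8, 0.00). QC is vertical with |QC| = 30.6 and C on the +y side, so C = (0.00, 30.6). The virtual corner opposite Q is at (-63.8, 30.6). Since A1 is tangent to JW there, RW ⟂ JW and A1 meets AC tangentially, so RA is at right angles to AC, with radius 7.9, so the center R sits 7.9 in from both sides at R = (-55.9, 22.7). Then |QR| = |R − Q| = 60.3.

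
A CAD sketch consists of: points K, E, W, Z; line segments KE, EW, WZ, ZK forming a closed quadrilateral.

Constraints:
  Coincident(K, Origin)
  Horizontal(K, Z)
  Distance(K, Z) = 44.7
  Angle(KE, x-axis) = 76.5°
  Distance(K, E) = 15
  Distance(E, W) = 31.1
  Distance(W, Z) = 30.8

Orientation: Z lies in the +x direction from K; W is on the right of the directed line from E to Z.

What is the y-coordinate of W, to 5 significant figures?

-13.439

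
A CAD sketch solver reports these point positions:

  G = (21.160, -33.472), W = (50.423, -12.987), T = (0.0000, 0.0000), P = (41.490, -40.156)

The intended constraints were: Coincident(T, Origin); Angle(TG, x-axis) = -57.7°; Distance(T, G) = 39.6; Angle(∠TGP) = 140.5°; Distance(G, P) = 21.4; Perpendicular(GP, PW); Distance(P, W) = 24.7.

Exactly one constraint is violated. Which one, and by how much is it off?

Distance(P, W) = 24.7 — off by 3.90.

T = (0.00, 0.00) ✓; TG at -57.70° ✓; |TG| = 39.60 ✓; ∠TGP = 140.5° ✓; |GP| = 21.40 ✓; ∠(GP, PW) = 90.00° ✓; |PW| = 28.60 ✗.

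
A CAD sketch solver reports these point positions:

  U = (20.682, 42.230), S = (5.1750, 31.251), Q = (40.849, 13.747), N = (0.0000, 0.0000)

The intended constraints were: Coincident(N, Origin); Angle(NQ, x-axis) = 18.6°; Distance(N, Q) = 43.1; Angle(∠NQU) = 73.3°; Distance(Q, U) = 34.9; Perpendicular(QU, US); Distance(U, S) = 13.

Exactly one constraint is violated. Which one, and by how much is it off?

Distance(U, S) = 13 — off by 6.00.

N = (0.00, 0.00) ✓; NQ at 18.60° ✓; |NQ| = 43.10 ✓; ∠NQU = 73.30° ✓; |QU| = 34.90 ✓; ∠(QU, US) = 90.00° ✓; |US| = 19.00 ✗.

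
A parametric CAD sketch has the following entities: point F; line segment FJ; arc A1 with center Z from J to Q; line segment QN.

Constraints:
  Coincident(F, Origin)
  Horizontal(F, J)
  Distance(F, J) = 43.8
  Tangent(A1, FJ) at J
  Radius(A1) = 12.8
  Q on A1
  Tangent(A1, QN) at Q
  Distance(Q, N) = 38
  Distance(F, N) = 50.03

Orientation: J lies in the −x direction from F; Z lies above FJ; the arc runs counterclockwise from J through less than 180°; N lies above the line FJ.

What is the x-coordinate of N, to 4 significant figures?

-20.68

Checks: |ZQ| = 12.80 ✓; ∠(ZQ, QN) = 90.00° ✓; |QN| = 38.00 ✓; |FN| = 50.03 ✓.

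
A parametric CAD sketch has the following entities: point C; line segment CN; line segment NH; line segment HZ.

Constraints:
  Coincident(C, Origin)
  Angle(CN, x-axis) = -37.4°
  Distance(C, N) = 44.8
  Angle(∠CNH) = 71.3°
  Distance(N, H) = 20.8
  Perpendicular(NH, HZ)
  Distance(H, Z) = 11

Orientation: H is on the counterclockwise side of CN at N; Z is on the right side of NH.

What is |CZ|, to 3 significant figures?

53.8

C is at the origin; CN runs at -37.4° with length 44.8, so N = 44.8·(cos -37.4°, sin -37.4°) = (35.6, -27.2). ∠CNH = 71.3°, so NH runs at -37.4° + (180° − 71.3°) = 71.3° from the x-axis; with |NH| = 20.8, H = N + 20.8·(cos 71.3°, sin 71.3°) = (42.3, -7.51). The perpendicularity gives HZ at right angles to NH; with |HZ| = 11.0 on the right of NH, Z = H + 11.0·(0.947, -0.321) = (52.7, -11.0). Then |CZ| = |Z − C| = 53.8.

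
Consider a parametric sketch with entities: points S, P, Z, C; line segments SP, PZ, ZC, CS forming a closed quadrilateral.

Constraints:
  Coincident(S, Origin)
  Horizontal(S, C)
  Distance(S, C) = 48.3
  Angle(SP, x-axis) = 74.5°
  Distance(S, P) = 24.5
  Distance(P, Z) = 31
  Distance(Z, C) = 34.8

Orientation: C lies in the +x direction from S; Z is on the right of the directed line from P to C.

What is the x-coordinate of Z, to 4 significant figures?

14.10

S is at the origin; S and C share the same y with |SC| = 48.3 and C in +x, so C = (48.3, 0). SP runs at 74.5° with |SP| = 24.5, so P = (6.547, 23.61). Z is determined by |PZ| = 31.0 and |ZC| = 34.8 together: it lies at the intersection of circle(P, 31.0) and circle(C, 34.8). With |PC| = 47.97, the foot of the radical line on PC is 21.38 from P and the perpendicular offset is √(31.0² − 21.38²) = 22.45. Taking the right-of-PC solution: Z = (14.10, -6.456).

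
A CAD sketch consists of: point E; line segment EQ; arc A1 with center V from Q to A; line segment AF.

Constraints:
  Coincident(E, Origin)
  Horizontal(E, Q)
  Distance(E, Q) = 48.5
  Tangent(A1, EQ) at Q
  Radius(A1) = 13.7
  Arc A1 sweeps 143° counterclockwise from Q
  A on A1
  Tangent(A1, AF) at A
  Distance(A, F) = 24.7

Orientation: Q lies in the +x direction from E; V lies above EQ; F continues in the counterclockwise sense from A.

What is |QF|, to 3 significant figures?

41.1

On A1, Q sits at bearing -90° from V; a 143° counterclockwise sweep puts A at bearing 53°, so A = V + 13.7·(cos 53°, sin 53°) = (56.7, 24.6). Since A1 is tangent to AF there, VA ⟂ AF, so AF runs along (−sin 53°, cos 53°); with |AF| = 24.7, F = (37.0, 39.5). Then |QF| = |F − Q| = 41.1.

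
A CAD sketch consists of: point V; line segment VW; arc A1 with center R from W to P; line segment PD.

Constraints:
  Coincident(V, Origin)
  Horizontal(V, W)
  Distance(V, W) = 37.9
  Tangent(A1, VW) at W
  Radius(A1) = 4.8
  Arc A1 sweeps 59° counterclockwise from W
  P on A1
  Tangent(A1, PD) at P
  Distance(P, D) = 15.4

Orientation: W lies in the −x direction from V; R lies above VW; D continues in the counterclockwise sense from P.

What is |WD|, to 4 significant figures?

19.65

V is at the origin; V and W share the same y with |VW| = 37.9 and W on the −x side, so W = (-37.90, 0.000). Tangency of A1 to VW means the radius RW is perpendicular to VW, so R = W + (0, 4.8) = (-37.90, 4.800). On A1, W sits at bearing -90° from R; a 59° counterclockwise sweep puts P at bearing -31°, so P = R + 4.8·(cos -31°, sin -31°) = (-33.79, 2.328). A1 meets PD tangentially, so RP is at right angles to PD, so PD runs along (−sin -31°, cos -31°); with |PD| = 15.4, D = (-25.85, 15.53). Then |WD| = |D − W| = 19.65.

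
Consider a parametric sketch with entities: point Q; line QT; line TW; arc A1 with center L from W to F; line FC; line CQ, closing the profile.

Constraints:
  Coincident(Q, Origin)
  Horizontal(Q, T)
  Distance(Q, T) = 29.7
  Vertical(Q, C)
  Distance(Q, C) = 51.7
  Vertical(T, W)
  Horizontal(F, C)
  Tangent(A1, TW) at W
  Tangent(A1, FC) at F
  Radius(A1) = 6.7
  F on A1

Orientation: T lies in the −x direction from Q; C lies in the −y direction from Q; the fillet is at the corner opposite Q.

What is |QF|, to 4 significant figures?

56.59

The virtual corner opposite Q is at (-29.70, -51.70). A1 meets TW tangentially, so LW is at right angles to TW and the tangent condition forces LF to be normal to FC, with radius 6.7, so the center L sits 6.7 in from both sides at L = (-23.00, -45.00). That places the tangent points at W = (-29.70, -45.00) on TW and F = (-23.00, -51.70) on FC. Then |QF| = |F − Q| = 56.59.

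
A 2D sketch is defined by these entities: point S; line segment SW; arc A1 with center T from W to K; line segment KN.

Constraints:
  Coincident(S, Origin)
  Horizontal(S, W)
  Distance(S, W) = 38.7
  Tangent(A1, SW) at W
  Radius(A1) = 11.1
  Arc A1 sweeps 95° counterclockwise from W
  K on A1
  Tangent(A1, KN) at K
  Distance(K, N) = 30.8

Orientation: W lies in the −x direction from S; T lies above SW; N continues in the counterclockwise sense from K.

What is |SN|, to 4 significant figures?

52.41

S is at the origin; SW is horizontal with |SW| = 38.7 and W on the −x side, so W = (-38.70, 0.000). A1 meets SW tangentially, so TW is at right angles to SW, so T = W + (0, 11.1) = (-38.70, 11.10). On A1, W sits at bearing -90° from T; a 95° counterclockwise sweep puts K at bearing 5°, so K = T + 11.1·(cos 5°, sin 5°) = (-27.64, 12.07). Tangency of A1 to KN means the radius TK is perpendicular to KN, so KN runs along (−sin 5°, cos 5°); with |KN| = 30.8, N = (-30.33, 42.75). Then |SN| = |N − S| = 52.41.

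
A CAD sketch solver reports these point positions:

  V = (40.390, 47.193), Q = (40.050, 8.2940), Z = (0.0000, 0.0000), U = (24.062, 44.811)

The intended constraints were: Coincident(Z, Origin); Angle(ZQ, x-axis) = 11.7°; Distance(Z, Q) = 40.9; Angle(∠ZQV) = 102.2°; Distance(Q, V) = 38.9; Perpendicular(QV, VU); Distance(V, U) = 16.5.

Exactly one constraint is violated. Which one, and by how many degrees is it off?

Perpendicular(QV, VU) — off by 8.80°.

Z = (0.00, 0.00) ✓; ZQ at 11.70° ✓; |ZQ| = 40.90 ✓; ∠ZQV = 102.2° ✓; |QV| = 38.90 ✓; ∠(QV, VU) = 98.80° ✗; |VU| = 16.50 ✓.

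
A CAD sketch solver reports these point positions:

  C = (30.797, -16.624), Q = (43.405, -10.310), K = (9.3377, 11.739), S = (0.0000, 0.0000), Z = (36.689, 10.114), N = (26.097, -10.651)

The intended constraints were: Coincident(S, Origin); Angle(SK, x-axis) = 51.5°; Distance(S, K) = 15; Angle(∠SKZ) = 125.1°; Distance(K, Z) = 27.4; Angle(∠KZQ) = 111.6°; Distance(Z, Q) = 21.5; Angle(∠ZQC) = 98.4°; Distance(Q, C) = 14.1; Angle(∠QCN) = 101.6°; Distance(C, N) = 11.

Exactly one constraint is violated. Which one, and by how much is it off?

Distance(C, N) = 11 — off by 3.40.

S = (0.00, 0.00) ✓; SK at 51.50° ✓; |SK| = 15.00 ✓; ∠SKZ = 125.1° ✓; |KZ| = 27.40 ✓; ∠KZQ = 111.6° ✓; |ZQ| = 21.50 ✓; ∠ZQC = 98.40° ✓; |QC| = 14.10 ✓; ∠QCN = 101.6° ✓; |CN| = 7.600 ✗.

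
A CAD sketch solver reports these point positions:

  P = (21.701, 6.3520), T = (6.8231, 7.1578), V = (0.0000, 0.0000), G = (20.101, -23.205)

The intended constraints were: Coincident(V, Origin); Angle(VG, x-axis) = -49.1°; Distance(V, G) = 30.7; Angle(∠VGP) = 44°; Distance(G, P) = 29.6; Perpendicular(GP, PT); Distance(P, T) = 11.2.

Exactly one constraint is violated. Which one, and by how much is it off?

Distance(P, T) = 11.2 — off by 3.70.

V = (0.00, 0.00) ✓; VG at -49.10° ✓; |VG| = 30.70 ✓; ∠VGP = 44.00° ✓; |GP| = 29.60 ✓; ∠(GP, PT) = 90.00° ✓; |PT| = 14.90 ✗.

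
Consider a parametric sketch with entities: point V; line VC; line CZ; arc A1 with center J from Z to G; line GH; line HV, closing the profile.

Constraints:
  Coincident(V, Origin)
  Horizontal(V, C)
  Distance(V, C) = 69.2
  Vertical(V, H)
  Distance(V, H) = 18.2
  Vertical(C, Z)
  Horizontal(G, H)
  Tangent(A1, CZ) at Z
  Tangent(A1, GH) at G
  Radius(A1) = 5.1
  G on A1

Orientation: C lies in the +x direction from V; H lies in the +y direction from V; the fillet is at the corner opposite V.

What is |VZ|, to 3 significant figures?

70.4

The virtual corner opposite V is at (69.2, 18.2). Tangency of A1 to CZ means the radius JZ is perpendicular to CZ and A1 meets GH tangentially, so JG is at right angles to GH, with radius 5.1, so the center J sits 5.1 in from both sides at J = (64.1, 13.1). That places the tangent points at Z = (69.2, 13.1) on CZ and G = (64.1, 18.2) on GH. Then |VZ| = |Z − V| = 70.4.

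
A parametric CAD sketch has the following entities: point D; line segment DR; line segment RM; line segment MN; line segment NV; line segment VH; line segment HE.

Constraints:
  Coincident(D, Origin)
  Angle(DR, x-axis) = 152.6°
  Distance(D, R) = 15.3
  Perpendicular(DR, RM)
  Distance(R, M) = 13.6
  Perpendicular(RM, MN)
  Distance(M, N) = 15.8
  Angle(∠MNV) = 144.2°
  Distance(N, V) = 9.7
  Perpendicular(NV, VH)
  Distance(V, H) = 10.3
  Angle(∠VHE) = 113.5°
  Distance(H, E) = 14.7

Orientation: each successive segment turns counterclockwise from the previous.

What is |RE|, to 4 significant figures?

4.250

D is at the origin; DR runs at 152.6° with length 15.3, so R = (-13.58, 7.041). The perpendicularity gives RM at right angles to DR, so RM runs at -117.4°; with |RM| = 13.6, M = (-19.84, -5.033). The perpendicularity gives MN at right angles to RM, so MN runs at -27.40°; with |MN| = 15.8, N = (-5.815, -12.30). ∠MNV = 144.2° gives NV at 8.400° from the x-axis; with |NV| = 9.7, V = (3.781, -10.89). NV is perpendicular to VH, so VH runs at 98.40°; with |VH| = 10.3, H = (2.276, -0.6979). ∠VHE = 113.5° gives HE at 164.9° from the x-axis; with |HE| = 14.7, E = (-11.92, 3.132). Then |RE| = |E − R| = 4.250.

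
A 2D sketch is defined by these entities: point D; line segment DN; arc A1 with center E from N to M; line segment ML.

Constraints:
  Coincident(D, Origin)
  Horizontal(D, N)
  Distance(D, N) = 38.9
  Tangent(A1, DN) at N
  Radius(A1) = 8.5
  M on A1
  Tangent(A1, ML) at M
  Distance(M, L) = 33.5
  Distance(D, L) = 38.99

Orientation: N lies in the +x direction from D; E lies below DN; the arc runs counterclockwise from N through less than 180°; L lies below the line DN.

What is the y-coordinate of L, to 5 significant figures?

-35.144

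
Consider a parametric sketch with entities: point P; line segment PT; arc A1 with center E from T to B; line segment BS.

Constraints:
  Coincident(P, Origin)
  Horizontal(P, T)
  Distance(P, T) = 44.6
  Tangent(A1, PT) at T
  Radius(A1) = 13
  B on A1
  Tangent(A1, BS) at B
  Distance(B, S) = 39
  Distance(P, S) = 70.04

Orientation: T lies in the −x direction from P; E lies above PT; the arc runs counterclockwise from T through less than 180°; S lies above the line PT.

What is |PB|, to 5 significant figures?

36.494

Checks: |EB| = 13.00 ✓; ∠(EB, BS) = 90.00° ✓; |BS| = 39.00 ✓; |PS| = 70.04 ✓.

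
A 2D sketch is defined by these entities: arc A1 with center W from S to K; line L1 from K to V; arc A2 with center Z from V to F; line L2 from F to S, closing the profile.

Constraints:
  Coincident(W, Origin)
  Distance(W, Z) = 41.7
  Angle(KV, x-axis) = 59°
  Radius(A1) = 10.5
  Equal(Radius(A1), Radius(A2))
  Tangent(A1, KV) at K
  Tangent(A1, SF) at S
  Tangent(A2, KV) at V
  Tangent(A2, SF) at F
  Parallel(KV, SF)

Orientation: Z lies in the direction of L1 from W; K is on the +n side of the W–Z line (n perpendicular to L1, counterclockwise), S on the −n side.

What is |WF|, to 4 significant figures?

43.00

The slot axis is L1's direction at 59.0°, so u = (cos 59.0°, sin 59.0°) = (0.5150, 0.8572) and n = (−sin 59.0°, cos 59.0°) = (-0.8572, 0.5150). W is at the origin and Z lies 41.7 along u from W, so Z = 41.7·u = (21.48, 35.74). Tangency of A1 to both parallel lines with radius 10.5 puts K and S at W ± 10.5·n: K = (-9.000, 5.408), S = (9.000, -5.408). Equal radii place V and F the same way about Z: V = Z + 10.5·n = (12.48, 41.15), F = Z − 10.5·n = (30.48, 30.34). Then |WF| = |F − W| = 43.00.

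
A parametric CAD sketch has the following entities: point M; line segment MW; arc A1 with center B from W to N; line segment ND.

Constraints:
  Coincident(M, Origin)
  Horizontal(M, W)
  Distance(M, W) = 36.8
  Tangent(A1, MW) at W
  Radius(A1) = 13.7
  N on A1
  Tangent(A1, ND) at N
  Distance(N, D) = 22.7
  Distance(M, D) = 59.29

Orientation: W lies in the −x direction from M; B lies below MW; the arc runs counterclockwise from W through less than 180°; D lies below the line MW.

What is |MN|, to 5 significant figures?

52.902

M is at the origin; M and W share the same y with |MW| = 36.8 and W on the −x side, so W = (-36.800, 0.0000). A1 meets MW tangentially, so BW is at right angles to MW, so B = W + (0, -13.7) = (-36.800, -13.700). Since BN ⟂ ND (tangency), |BD| = √(13.7² + 22.7²) = 26.514 regardless of where N sits on A1. So D lies on both circle(M, 59.29) and circle(B, 26.514); the below-MW intersection is D = (-44.630, -39.031). N is the foot of the tangent from D: N = (-50.097, -16.999).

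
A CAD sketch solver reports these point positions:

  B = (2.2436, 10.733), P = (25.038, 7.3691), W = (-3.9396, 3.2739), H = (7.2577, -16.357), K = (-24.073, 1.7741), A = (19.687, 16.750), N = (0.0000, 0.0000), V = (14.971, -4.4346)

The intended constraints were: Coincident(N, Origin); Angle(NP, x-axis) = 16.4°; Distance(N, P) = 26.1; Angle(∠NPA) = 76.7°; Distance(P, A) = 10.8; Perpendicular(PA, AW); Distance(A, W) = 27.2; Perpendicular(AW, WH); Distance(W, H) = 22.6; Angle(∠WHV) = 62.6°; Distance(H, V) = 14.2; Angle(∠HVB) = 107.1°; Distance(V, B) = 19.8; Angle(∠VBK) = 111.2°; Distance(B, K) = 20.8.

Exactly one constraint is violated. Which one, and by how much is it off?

Distance(B, K) = 20.8 — off by 7.00.

N = (0.00, 0.00) ✓; NP at 16.40° ✓; |NP| = 26.10 ✓; ∠NPA = 76.70° ✓; |PA| = 10.80 ✓; ∠(PA, AW) = 90.00° ✓; |AW| = 27.20 ✓; ∠(AW, WH) = 90.00° ✓; |WH| = 22.60 ✓; ∠WHV = 62.60° ✓; |HV| = 14.20 ✓; ∠HVB = 107.1° ✓; |VB| = 19.80 ✓; ∠VBK = 111.2° ✓; |BK| = 27.80 ✗.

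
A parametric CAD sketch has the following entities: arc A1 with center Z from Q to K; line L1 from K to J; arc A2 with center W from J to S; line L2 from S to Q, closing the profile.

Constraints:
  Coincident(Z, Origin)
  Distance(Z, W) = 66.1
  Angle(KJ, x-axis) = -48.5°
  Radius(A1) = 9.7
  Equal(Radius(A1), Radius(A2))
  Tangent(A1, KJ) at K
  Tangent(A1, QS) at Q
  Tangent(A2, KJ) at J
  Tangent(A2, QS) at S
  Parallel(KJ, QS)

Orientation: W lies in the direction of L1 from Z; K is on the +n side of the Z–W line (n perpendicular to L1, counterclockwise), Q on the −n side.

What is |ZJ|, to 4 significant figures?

66.81

The slot axis is L1's direction at -48.5°, so u = (cos -48.5°, sin -48.5°) = (0.6626, -0.7490) and n = (−sin -48.5°, cos -48.5°) = (0.7490, 0.6626). Z is at the origin and W lies 66.1 along u from Z, so W = 66.1·u = (43.80, -49.51). Tangency of A1 to both parallel lines with radius 9.7 puts K and Q at Z ± 9.7·n: K = (7.265, 6.427), Q = (-7.265, -6.427). Equal radii place J and S the same way about W: J = W + 9.7·n = (51.06, -43.08), S = W − 9.7·n = (36.53, -55.93). Then |ZJ| = |J − Z| = 66.81.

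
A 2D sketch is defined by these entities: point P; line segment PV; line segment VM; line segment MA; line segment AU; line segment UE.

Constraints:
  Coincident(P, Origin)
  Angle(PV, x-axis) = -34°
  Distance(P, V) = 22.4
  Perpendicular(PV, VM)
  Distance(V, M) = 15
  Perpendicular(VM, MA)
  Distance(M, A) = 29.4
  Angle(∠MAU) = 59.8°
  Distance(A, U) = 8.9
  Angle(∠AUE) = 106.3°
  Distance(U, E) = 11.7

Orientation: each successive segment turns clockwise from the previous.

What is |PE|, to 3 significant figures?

13.4

∠MAU = 59.8° gives AU at 25.8° from the x-axis; with |AU| = 8.9, U = (-6.18, -4.65). ∠AUE = 106.3° gives UE at -47.9° from the x-axis; with |UE| = 11.7, E = (1.67, -13.3). Then |PE| = |E − P| = 13.4.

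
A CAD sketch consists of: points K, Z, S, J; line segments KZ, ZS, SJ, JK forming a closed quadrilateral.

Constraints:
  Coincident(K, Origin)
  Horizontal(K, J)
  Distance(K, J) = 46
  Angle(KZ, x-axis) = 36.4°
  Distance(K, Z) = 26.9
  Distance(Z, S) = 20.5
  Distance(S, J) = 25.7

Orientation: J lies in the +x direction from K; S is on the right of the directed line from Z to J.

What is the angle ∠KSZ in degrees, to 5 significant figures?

80.357°

K is at the origin; K and J share the same y with |KJ| = 46.0 and J in +x, so J = (46.0, 0). KZ runs at 36.4° with |KZ| = 26.9, so Z = (21.652, 15.963). S is determined by |ZS| = 20.5 and |SJ| = 25.7 together: it lies at the intersection of circle(Z, 20.5) and circle(J, 25.7). With |ZJ| = 29.115, the foot of the radical line on ZJ is 10.432 from Z and the perpendicular offset is √(20.5² − 10.432²) = 17.647. Taking the right-of-ZJ solution: S = (20.700, -4.5149).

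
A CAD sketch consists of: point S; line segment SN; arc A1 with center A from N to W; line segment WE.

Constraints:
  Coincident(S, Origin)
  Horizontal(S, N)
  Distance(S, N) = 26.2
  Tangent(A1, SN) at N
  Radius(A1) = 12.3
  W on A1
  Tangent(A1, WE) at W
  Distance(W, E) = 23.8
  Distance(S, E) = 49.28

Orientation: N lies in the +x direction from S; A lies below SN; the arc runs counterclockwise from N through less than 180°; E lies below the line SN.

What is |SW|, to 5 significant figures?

25.500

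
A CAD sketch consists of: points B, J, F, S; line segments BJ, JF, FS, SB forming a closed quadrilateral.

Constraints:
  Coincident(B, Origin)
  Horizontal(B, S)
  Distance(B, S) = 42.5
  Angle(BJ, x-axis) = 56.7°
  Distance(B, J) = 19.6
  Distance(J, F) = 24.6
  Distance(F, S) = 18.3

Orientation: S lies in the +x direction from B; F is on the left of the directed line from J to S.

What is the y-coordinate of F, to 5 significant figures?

16.848

Checks: |JF| = 24.60 ✓; |FS| = 18.30 ✓.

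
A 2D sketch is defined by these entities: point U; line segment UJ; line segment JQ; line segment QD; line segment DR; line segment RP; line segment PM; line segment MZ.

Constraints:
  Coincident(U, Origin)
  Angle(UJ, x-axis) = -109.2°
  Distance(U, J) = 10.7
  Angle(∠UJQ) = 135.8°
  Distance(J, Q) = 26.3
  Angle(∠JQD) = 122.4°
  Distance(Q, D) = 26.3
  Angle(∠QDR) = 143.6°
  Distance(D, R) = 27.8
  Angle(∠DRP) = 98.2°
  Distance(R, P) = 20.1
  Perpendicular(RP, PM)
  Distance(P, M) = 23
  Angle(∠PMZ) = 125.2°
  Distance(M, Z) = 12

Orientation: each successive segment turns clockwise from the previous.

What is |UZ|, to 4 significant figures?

36.23

U is at the origin; UJ runs at -109.2° with length 10.7, so J = (-3.519, -10.10). ∠UJQ = 135.8° gives JQ at -153.4° from the x-axis; with |JQ| = 26.3, Q = (-27.04, -21.88). ∠JQD = 122.4° gives QD at 149.0° from the x-axis; with |QD| = 26.3, D = (-49.58, -8.335). ∠QDR = 143.6° gives DR at 112.6° from the x-axis; with |DR| = 27.8, R = (-60.26, 17.33). ∠DRP = 98.2° gives RP at 30.80° from the x-axis; with |RP| = 20.1, P = (-43.00, 27.62). RP ⟂ PM, so PM runs at -59.20°; with |PM| = 23.0, M = (-31.22, 7.866). ∠PMZ = 125.2° gives MZ at -114.0° from the x-axis; with |MZ| = 12.0, Z = (-36.10, -3.097). Then |UZ| = |Z − U| = 36.23.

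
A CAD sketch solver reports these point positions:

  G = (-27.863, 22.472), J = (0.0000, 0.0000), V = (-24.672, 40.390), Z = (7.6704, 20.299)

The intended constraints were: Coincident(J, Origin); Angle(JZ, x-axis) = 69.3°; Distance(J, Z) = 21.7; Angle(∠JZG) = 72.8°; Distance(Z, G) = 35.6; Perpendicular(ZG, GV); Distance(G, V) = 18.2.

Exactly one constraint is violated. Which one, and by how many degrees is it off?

Perpendicular(ZG, GV) — off by 6.60°.

J = (0.00, 0.00) ✓; JZ at 69.30° ✓; |JZ| = 21.70 ✓; ∠JZG = 72.80° ✓; |ZG| = 35.60 ✓; ∠(ZG, GV) = 96.60° ✗; |GV| = 18.20 ✓.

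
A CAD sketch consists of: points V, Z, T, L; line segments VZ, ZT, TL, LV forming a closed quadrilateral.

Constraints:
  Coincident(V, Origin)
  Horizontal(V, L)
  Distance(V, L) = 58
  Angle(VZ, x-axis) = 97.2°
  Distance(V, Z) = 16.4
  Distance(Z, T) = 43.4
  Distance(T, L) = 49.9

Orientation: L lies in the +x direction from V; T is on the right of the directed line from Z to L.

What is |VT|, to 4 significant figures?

27.87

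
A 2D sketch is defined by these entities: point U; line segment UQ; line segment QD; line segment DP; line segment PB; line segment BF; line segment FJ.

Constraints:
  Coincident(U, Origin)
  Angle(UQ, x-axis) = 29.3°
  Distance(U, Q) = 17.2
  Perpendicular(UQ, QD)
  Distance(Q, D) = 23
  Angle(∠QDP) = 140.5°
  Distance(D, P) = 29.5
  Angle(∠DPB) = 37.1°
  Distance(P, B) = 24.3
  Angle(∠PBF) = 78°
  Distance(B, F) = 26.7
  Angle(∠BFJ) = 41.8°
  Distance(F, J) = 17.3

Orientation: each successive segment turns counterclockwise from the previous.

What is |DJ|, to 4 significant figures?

14.96

∠PBF = 78.0° gives BF at 43.70° from the x-axis; with |BF| = 26.7, F = (8.312, 36.91). ∠BFJ = 41.8° gives FJ at -178.1° from the x-axis; with |FJ| = 17.3, J = (-8.978, 36.34). Then |DJ| = |J − D| = 14.96.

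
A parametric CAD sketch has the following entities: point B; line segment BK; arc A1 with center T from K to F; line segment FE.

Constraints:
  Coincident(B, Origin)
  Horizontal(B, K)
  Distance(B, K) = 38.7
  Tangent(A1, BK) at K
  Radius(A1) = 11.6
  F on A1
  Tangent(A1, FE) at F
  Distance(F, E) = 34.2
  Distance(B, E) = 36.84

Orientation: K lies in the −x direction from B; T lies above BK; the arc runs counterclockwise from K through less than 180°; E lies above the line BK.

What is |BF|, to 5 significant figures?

29.282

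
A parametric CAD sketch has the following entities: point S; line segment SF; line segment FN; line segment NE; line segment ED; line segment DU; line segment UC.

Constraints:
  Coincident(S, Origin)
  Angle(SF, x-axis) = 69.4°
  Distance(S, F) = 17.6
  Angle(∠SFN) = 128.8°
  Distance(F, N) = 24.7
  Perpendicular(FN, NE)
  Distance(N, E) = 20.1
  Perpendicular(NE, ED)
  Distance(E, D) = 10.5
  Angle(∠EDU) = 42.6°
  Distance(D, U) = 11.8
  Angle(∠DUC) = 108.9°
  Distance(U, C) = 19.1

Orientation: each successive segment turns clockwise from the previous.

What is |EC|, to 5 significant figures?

15.014

∠EDU = 42.6° gives DU at 60.800° from the x-axis; with |DU| = 11.8, U = (31.717, 12.116). ∠DUC = 108.9° gives UC at -10.300° from the x-axis; with |UC| = 19.1, C = (50.509, 8.7007). Then |EC| = |C − E| = 15.014.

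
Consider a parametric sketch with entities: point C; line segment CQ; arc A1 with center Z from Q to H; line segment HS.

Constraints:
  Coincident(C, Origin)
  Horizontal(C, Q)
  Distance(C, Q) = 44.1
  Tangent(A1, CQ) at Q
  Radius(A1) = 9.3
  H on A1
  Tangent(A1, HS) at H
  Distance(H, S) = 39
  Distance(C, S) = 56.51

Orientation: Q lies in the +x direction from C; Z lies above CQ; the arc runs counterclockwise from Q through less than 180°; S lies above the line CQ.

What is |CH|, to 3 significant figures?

53.9

Checks: C.y = 0.00, Q.y = 0.00 ✓; |ZH| = 9.300 ✓; ∠(ZH, HS) = 90.00° ✓; |HS| = 39.00 ✓; |CS| = 56.51 ✓.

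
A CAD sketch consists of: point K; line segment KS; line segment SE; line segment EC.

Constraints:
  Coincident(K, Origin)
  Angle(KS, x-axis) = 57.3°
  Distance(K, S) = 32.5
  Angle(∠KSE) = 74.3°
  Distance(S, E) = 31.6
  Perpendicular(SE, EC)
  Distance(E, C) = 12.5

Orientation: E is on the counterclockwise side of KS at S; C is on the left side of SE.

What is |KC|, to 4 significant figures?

29.55

∠KSE = 74.3°, so SE runs at 57.3° + (180° − 74.3°) = 163.0° from the x-axis; with |SE| = 31.6, E = S + 31.6·(cos 163.0°, sin 163.0°) = (-12.66, 36.59). The perpendicularity gives EC at right angles to SE; with |EC| = 12.5 on the left of SE, C = E + 12.5·(-0.2924, -0.9563) = (-16.32, 24.63). Then |KC| = |C − K| = 29.55.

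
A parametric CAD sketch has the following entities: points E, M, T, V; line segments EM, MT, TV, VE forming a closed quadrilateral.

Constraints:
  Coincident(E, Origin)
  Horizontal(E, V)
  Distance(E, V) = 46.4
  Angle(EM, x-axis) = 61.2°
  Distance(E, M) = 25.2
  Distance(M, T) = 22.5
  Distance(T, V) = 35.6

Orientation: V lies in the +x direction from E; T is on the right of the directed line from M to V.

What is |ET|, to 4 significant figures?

10.81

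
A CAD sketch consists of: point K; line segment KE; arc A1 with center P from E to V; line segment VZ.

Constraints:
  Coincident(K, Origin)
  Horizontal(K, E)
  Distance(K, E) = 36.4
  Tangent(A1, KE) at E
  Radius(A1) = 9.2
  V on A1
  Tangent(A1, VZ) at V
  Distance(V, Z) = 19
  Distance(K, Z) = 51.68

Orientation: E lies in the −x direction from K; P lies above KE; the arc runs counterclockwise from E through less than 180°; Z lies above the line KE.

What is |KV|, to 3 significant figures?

33.4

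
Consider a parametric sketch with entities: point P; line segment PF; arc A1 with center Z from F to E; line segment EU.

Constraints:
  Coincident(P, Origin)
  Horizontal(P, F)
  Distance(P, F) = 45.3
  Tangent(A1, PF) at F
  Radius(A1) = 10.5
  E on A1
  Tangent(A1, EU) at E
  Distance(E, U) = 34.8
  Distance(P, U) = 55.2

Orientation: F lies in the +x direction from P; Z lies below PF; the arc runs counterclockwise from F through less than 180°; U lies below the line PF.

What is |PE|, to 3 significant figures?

36.2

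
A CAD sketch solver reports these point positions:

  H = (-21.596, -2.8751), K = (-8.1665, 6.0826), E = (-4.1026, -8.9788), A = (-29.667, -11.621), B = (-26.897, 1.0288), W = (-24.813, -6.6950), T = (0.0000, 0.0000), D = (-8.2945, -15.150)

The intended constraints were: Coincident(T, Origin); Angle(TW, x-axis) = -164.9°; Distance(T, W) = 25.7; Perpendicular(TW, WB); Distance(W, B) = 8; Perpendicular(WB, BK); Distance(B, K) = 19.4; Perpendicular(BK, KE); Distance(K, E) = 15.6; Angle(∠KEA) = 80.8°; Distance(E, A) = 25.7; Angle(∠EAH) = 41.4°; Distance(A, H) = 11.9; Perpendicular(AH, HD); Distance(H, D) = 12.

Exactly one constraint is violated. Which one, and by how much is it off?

Distance(H, D) = 12 — off by 6.10.

T = (0.00, 0.00) ✓; TW at -164.9° ✓; |TW| = 25.70 ✓; ∠(TW, WB) = 90.00° ✓; |WB| = 8.000 ✓; ∠(WB, BK) = 90.00° ✓; |BK| = 19.40 ✓; ∠(BK, KE) = 90.00° ✓; |KE| = 15.60 ✓; ∠KEA = 80.80° ✓; |EA| = 25.70 ✓; ∠EAH = 41.40° ✓; |AH| = 11.90 ✓; ∠(AH, HD) = 90.00° ✓; |HD| = 18.10 ✗.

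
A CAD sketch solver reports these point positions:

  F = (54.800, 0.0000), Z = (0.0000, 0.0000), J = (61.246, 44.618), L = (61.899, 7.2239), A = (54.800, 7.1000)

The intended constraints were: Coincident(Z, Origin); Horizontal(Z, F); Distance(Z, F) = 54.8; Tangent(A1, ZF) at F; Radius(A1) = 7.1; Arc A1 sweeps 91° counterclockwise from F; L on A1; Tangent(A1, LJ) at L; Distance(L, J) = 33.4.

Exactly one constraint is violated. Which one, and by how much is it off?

Distance(L, J) = 33.4 — off by 4.00.

Z = (0.00, 0.00) ✓; Z.y = 0.00, F.y = 0.00 ✓; |ZF| = 54.80 ✓; ∠(AF, FZ) = 90.00° ✓; |AF| = 7.100 ✓; bearing(A→L) − bearing(A→F) = 91.00° ✓; |AL| = 7.100 ✓; ∠(AL, LJ) = 90.00° ✓; |LJ| = 37.40 ✗.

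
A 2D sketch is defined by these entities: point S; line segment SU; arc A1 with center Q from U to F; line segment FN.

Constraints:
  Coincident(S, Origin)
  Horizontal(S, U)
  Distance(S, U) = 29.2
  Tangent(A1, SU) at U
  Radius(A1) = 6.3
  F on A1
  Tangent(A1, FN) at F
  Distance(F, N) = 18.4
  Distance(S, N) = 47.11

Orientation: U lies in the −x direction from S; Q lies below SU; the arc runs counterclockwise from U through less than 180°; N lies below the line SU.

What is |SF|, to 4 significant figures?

35.17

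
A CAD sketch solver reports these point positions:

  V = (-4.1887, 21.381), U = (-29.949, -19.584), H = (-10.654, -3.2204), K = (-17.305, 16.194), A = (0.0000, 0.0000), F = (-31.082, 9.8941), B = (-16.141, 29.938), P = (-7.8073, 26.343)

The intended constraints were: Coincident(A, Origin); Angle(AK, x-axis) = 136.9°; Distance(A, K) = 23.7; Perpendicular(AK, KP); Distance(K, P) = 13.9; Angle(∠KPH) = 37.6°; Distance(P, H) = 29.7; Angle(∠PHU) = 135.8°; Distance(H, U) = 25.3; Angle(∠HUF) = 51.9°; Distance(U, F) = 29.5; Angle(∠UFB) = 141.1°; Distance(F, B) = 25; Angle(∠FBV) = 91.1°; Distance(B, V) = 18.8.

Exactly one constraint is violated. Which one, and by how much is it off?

Distance(B, V) = 18.8 — off by 4.10.

A = (0.00, 0.00) ✓; AK at 136.9° ✓; |AK| = 23.70 ✓; ∠(AK, KP) = 90.00° ✓; |KP| = 13.90 ✓; ∠KPH = 37.60° ✓; |PH| = 29.70 ✓; ∠PHU = 135.8° ✓; |HU| = 25.30 ✓; ∠HUF = 51.90° ✓; |UF| = 29.50 ✓; ∠UFB = 141.1° ✓; |FB| = 25.00 ✓; ∠FBV = 91.10° ✓; |BV| = 14.70 ✗.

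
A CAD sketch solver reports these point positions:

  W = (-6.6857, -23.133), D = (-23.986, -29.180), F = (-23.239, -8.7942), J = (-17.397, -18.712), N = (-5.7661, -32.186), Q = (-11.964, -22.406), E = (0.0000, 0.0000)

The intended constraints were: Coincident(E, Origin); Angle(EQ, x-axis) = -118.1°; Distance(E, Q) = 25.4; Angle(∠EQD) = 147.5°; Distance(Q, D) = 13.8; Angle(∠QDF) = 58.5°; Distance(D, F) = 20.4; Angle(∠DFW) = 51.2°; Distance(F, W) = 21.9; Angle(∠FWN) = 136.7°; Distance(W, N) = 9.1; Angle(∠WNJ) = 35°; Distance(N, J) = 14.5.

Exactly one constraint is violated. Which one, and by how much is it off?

Distance(N, J) = 14.5 — off by 3.30.

E = (0.00, 0.00) ✓; EQ at -118.1° ✓; |EQ| = 25.40 ✓; ∠EQD = 147.5° ✓; |QD| = 13.80 ✓; ∠QDF = 58.50° ✓; |DF| = 20.40 ✓; ∠DFW = 51.20° ✓; |FW| = 21.90 ✓; ∠FWN = 136.7° ✓; |WN| = 9.100 ✓; ∠WNJ = 35.00° ✓; |NJ| = 17.80 ✗.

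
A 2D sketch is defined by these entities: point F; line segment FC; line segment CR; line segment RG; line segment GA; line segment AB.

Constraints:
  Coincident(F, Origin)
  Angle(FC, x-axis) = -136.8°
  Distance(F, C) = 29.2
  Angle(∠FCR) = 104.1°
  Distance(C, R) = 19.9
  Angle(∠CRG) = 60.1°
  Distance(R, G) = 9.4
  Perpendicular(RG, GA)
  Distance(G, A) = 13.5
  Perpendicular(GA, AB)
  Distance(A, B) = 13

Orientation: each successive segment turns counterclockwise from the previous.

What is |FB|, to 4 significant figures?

41.83

F is at the origin; FC runs at -136.8° with length 29.2, so C = (-21.29, -19.99). ∠FCR = 104.1° gives CR at -60.90° from the x-axis; with |CR| = 19.9, R = (-11.61, -37.38). ∠CRG = 60.1° gives RG at 59.00° from the x-axis; with |RG| = 9.4, G = (-6.766, -29.32). RG ⟂ GA, so GA runs at 149.0°; with |GA| = 13.5, A = (-18.34, -22.37). GA ⟂ AB, so AB runs at -121.0°; with |AB| = 13.0, B = (-25.03, -33.51). Then |FB| = |B − F| = 41.83.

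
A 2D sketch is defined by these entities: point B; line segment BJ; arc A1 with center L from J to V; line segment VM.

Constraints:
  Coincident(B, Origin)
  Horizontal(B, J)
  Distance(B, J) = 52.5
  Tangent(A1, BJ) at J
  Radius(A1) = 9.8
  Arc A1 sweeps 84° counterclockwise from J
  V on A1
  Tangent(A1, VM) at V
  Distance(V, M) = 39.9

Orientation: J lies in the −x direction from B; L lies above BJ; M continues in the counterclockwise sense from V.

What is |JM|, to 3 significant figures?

50.4

On A1, J sits at bearing -90° from L; an 84° counterclockwise sweep puts V at bearing -6°, so V = L + 9.8·(cos -6°, sin -6°) = (-42.8, 8.78). The tangent condition forces LV to be normal to VM, so VM runs along (−sin -6°, cos -6°); with |VM| = 39.9, M = (-38.6, 48.5). Then |JM| = |M − J| = 50.4.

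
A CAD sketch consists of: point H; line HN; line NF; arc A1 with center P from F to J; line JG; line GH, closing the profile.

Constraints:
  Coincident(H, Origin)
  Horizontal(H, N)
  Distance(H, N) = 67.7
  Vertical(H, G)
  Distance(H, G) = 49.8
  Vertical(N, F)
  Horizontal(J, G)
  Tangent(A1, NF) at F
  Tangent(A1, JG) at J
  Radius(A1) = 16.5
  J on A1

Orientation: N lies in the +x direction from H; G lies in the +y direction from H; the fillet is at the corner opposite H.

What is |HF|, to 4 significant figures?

75.45

H is at the origin; HN is horizontal with |HN| = 67.7 and N on the +x side, so N = (67.70, 0.000). H and G share the same x with |HG| = 49.8 and G on the +y side, so G = (0.000, 49.80). The virtual corner opposite H is at (67.70, 49.80). A1 meets NF tangentially, so PF is at right angles to NF and A1 meets JG tangentially, so PJ is at right angles to JG, with radius 16.5, so the center P sits 16.5 in from both sides at P = (51.20, 33.30). That places the tangent points at F = (67.70, 33.30) on NF and J = (51.20, 49.80) on JG. Then |HF| = |F − H| = 75.45.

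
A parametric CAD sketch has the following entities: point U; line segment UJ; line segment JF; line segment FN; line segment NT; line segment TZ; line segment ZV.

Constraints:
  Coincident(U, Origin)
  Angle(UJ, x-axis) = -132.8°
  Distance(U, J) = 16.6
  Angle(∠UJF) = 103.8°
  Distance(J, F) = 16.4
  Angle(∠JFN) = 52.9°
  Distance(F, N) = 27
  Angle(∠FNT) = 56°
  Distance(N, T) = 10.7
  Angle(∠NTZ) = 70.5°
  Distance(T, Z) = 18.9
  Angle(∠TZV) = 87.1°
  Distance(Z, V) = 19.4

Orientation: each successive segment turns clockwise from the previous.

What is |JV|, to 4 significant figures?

34.14

U is at the origin; UJ runs at -132.8° with length 16.6, so J = (-11.28, -12.18). ∠UJF = 103.8° gives JF at 151.0° from the x-axis; with |JF| = 16.4, F = (-25.62, -4.229). ∠JFN = 52.9° gives FN at 23.90° from the x-axis; with |FN| = 27.0, N = (-0.9376, 6.710). ∠FNT = 56.0° gives NT at -100.1° from the x-axis; with |NT| = 10.7, T = (-2.814, -3.824). ∠NTZ = 70.5° gives TZ at 150.4° from the x-axis; with |TZ| = 18.9, Z = (-19.25, 5.511). ∠TZV = 87.1° gives ZV at 57.50° from the x-axis; with |ZV| = 19.4, V = (-8.824, 21.87). Then |JV| = |V − J| = 34.14.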